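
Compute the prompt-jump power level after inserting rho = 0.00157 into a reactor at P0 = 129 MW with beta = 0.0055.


P1/P0 = beta / (beta - rho)
P1/P0 = 0.0055 / (0.0055 - 0.00157) = 1.399491
P1 = 129 * 1.399491 = 180.53 MW

180.53


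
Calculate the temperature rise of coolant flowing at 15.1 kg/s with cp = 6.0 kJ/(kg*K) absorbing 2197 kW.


dT = Q / (m_dot * cp)
dT = 2197 / (15.1 * 6.0)
dT = 24.249 C

24.249


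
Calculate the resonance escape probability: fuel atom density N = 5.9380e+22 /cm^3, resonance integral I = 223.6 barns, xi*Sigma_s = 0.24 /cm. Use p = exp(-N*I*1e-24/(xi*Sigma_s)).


p = exp(-N * I * 1e-24 / (xi*Sigma_s))
p = exp(-5.9380e+22 * 223.6 * 1e-24 / 0.24)
p = 9.4146e-25

9.4146e-25


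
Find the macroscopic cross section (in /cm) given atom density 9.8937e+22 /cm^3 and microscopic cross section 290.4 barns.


Sigma = N * sigma_barns * 1e-24
Sigma = 9.8937e+22 * 290.4 * 1e-24
Sigma = 28.731 /cm

28.731


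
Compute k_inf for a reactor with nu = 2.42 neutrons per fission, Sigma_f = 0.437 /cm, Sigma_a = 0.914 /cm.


k_inf = nu * Sigma_f / Sigma_a
k_inf = 2.42 * 0.437 / 0.914
k_inf = 1.1570

1.1570


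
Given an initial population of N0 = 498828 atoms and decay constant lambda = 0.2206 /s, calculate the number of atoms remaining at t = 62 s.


N = N0 * exp(-lambda * t)
N = 498828 * exp(-0.2206 * 62)
N = 0.57282

0.57282


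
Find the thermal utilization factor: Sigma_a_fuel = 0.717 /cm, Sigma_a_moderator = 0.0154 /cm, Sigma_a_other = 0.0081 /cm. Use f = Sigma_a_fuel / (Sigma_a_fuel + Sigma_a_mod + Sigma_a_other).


f = Sigma_a_fuel / (Sigma_a_fuel + Sigma_a_mod + Sigma_a_other)
f = 0.717 / (0.717 + 0.0154 + 0.0081)
f = 0.96826

0.96826


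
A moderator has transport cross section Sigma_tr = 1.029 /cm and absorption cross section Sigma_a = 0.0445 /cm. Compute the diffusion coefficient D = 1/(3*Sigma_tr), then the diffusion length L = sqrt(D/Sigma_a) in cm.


D = 1 / (3 * Sigma_tr) = 1 / (3 * 1.029) = 0.3239391 cm
L = sqrt(D / Sigma_a)
L = sqrt(0.3239391 / 0.0445)
L = 2.6981 cm

2.6981


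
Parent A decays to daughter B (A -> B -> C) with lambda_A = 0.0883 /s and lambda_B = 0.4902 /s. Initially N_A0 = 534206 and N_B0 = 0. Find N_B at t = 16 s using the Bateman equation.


N_B(t) = lambda_A * N_A0 / (lambda_B - lambda_A) * [exp(-lambda_A*t) - exp(-lambda_B*t)]
exp(-0.0883*16) = 0.2434606; exp(-0.4902*16) = 3.924113e-04
N_B = 0.0883 * 534206 / (0.4902 - 0.0883) * (0.2434606 - 3.924113e-04)
N_B = 28529

28529


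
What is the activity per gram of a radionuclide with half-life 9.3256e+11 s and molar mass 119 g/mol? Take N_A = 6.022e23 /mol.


lambda = ln(2) / t_half = ln(2) / 9.3256e+11 = 7.432735e-13 /s
SA = lambda * N_A / M
SA = 7.432735e-13 * 6.022e23 / 119
SA = 3.7613e+09 Bq/g

3.7613e+09


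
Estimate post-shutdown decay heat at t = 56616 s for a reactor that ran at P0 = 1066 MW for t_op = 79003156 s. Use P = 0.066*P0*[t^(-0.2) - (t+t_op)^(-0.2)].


P/P0 = 0.066 * [t^(-0.2) - (t + t_op)^(-0.2)]
P/P0 = 0.066 * [56616^(-0.2) - (56616 + 79003156)^(-0.2)]
P/P0 = 0.066 * [0.1120501 - 0.02632746] = 0.005657694
P = 1066 * 0.005657694 = 6.0311 MW

6.0311


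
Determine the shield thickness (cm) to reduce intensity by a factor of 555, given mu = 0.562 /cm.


x = ln(factor) / mu
x = ln(555) / 0.562
x = 11.244 cm

11.244


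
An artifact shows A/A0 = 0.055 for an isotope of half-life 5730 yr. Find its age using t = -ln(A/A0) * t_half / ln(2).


lambda = ln(2) / t_half = ln(2) / 5730 = 1.209681e-04 /yr
t = -ln(A/A0) / lambda
t = -ln(0.055) / 1.209681e-04
t = 23977 yr

23977


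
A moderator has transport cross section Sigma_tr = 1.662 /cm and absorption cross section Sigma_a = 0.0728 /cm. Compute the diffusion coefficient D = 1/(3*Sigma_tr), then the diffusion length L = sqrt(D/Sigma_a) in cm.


D = 1 / (3 * Sigma_tr) = 1 / (3 * 1.662) = 0.2005616 cm
L = sqrt(D / Sigma_a)
L = sqrt(0.2005616 / 0.0728)
L = 1.6598 cm

1.6598


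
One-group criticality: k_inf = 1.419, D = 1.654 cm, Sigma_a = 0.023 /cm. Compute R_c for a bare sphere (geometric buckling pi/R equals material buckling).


L^2 = D / Sigma_a = 1.654 / 0.023 = 71.91304 cm^2
B_m^2 = (k_inf - 1) / L^2 = (1.419 - 1) / 71.91304 = 0.005826482 /cm^2
For a bare sphere: B_g = pi/R, so R_c = pi / sqrt(B_m^2)
R_c = pi / sqrt(0.005826482) = 41.157 cm

41.157


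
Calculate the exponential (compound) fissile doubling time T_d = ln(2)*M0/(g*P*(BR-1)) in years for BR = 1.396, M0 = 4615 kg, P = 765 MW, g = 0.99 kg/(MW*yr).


Breeding gain G = BR - 1 = 1.396 - 1 = 0.396
Fissile production rate = g * P * G = 0.99 * 765 * 0.396 = 299.9106 kg/yr
T_d = ln(2) * M0 / (g * P * G)
T_d = ln(2) * 4615 / 299.9106 = 10.666 yr

10.666


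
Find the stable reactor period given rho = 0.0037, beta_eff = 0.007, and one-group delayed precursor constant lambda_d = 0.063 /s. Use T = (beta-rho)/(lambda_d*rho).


T = (beta - rho) / (lambda_d * rho)
T = (0.007 - 0.0037) / (0.063 * 0.0037)
T = 14.157 s

14.157


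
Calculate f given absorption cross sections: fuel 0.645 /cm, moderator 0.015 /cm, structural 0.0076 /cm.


f = Sigma_a_fuel / (Sigma_a_fuel + Sigma_a_mod + Sigma_a_other)
f = 0.645 / (0.645 + 0.015 + 0.0076)
f = 0.96615

0.96615


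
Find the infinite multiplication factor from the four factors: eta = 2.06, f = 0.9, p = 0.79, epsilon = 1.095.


k_inf = eta * f * p * epsilon
k_inf = 2.06 * 0.9 * 0.79 * 1.095
k_inf = 1.6038

1.6038


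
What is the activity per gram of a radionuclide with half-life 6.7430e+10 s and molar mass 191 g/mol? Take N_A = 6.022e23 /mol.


lambda = ln(2) / t_half = ln(2) / 6.7430e+10 = 1.027951e-11 /s
SA = lambda * N_A / M
SA = 1.027951e-11 * 6.022e23 / 191
SA = 3.2410e+10 Bq/g

3.2410e+10


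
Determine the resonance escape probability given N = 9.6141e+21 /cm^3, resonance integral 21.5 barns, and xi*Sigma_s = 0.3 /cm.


p = exp(-N * I * 1e-24 / (xi*Sigma_s))
p = exp(-9.6141e+21 * 21.5 * 1e-24 / 0.3)
p = 0.50207

0.50207


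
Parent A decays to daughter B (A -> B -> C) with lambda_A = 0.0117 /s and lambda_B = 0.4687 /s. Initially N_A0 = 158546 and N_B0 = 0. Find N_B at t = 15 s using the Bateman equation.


N_B(t) = lambda_A * N_A0 / (lambda_B - lambda_A) * [exp(-lambda_A*t) - exp(-lambda_B*t)]
exp(-0.0117*15) = 0.8390374; exp(-0.4687*15) = 8.844894e-04
N_B = 0.0117 * 158546 / (0.4687 - 0.0117) * (0.8390374 - 8.844894e-04)
N_B = 3402.1

3402.1


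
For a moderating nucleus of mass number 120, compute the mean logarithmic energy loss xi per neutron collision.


xi = 1 + (A-1)^2/(2A) * ln((A-1)/(A+1))
xi = 1 + (120-1)^2/(2*120) * ln((120-1)/(120 +1))
xi = 0.016574

0.016574


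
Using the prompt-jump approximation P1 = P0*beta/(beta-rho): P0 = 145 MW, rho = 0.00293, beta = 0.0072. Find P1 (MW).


P1/P0 = beta / (beta - rho)
P1/P0 = 0.0072 / (0.0072 - 0.00293) = 1.686183
P1 = 145 * 1.686183 = 244.50 MW

244.50


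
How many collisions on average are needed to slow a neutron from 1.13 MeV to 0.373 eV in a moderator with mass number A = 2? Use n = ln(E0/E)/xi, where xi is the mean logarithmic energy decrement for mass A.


xi = 1 + (A-1)^2/(2A)*ln((A-1)/(A+1)) = 0.7253469 (for A = 2)
n = ln(E0/E) / xi
n = ln(1.13e6 / 0.373) / 0.7253469
n = ln(3.029491e+06) / 0.7253469 = 20.575

20.575


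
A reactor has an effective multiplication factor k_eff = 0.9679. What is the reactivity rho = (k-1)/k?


rho = (k_eff - 1) / k_eff
rho = (0.9679 - 1) / 0.9679
rho = -0.033165

-0.033165


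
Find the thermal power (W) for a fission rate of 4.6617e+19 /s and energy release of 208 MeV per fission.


P = fission_rate * E_MeV * 1.602e-13
P = 4.6617e+19 * 208 * 1.602e-13
P = 1.5534e+09 W

1.5534e+09


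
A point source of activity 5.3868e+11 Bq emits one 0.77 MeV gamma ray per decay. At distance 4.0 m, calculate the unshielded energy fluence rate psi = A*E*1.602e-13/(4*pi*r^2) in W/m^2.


psi = A * E * 1.602e-13 / (4*pi*r^2)
psi = 5.3868e+11 * 0.77 * 1.602e-13 / (4*pi*4.0^2)
psi = 3.3049e-04 W/m^2

3.3049e-04


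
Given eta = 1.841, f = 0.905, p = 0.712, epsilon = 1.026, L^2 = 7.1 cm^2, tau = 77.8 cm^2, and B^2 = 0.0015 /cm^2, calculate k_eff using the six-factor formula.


k_inf = eta*f*p*eps = 1.841*0.905*0.712*1.026 = 1.217110
P_TNL = 1/(1 + L^2*B^2) = 1/(1 + 7.1*0.0015) = 0.9894622
P_FNL = exp(-B^2*tau) = exp(-0.0015*77.8) = 0.8898521
k_eff = k_inf * P_TNL * P_FNL = 1.217110 * 0.9894622 * 0.8898521
k_eff = 1.0716

1.0716


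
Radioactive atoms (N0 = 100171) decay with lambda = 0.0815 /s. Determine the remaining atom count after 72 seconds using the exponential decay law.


N = N0 * exp(-lambda * t)
N = 100171 * exp(-0.0815 * 72)
N = 283.34

283.34


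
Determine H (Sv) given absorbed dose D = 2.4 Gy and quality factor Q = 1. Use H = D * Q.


H = D * Q
H = 2.4 * 1
H = 2.4000 Sv

2.4000


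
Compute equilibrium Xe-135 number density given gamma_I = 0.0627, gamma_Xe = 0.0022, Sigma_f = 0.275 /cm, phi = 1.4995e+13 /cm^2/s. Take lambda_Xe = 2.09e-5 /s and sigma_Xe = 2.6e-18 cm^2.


Xe_eq = (gamma_I + gamma_Xe) * Sigma_f * phi / (lambda_Xe + sigma_Xe * phi)
Numerator = (0.0627 + 0.0022) * 0.275 * 1.4995e+13 = 2.676233e+11
Denominator = 2.09e-5 + 2.6e-18 * 1.4995e+13 = 5.988700e-05
Xe_eq = 2.676233e+11 / 5.988700e-05 = 4.4688e+15 /cm^3

4.4688e+15


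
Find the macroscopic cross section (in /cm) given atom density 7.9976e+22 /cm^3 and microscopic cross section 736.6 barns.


Sigma = N * sigma_barns * 1e-24
Sigma = 7.9976e+22 * 736.6 * 1e-24
Sigma = 58.910 /cm

58.910


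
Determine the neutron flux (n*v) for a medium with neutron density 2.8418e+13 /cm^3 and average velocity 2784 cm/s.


phi = n * v
phi = 2.8418e+13 * 2784
phi = 7.9116e+16 /cm^2/s

7.9116e+16


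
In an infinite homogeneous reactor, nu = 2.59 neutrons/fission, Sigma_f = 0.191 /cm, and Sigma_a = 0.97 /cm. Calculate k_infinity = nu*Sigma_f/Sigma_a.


k_inf = nu * Sigma_f / Sigma_a
k_inf = 2.59 * 0.191 / 0.97
k_inf = 0.50999

0.50999


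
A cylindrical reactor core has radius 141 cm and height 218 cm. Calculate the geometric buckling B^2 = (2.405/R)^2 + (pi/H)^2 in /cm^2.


B^2 = (2.405/R)^2 + (pi/H)^2
B^2 = (2.405/141)^2 + (pi/218)^2
B^2 = 4.9861e-04 /cm^2

4.9861e-04


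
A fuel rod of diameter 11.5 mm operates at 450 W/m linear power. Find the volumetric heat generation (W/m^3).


r = D / 2 / 1000 = 11.5 / 2 / 1000 = 0.00575 m
q''' = q' / (pi * r^2)
q''' = 450 / (pi * 0.00575^2)
q''' = 4.3324e+06 W/m^3

4.3324e+06


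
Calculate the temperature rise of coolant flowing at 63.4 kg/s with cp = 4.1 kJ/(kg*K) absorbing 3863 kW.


dT = Q / (m_dot * cp)
dT = 3863 / (63.4 * 4.1)
dT = 14.861 C

14.861


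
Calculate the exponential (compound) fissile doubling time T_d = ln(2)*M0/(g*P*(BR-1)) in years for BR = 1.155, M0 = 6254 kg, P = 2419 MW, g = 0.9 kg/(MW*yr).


Breeding gain G = BR - 1 = 1.155 - 1 = 0.155
Fissile production rate = g * P * G = 0.9 * 2419 * 0.155 = 337.4505 kg/yr
T_d = ln(2) * M0 / (g * P * G)
T_d = ln(2) * 6254 / 337.4505 = 12.846 yr

12.846


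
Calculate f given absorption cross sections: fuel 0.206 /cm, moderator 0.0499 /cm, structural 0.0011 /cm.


f = Sigma_a_fuel / (Sigma_a_fuel + Sigma_a_mod + Sigma_a_other)
f = 0.206 / (0.206 + 0.0499 + 0.0011)
f = 0.80156

0.80156


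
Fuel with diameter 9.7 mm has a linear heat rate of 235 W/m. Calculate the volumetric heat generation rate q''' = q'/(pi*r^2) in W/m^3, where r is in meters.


r = D / 2 / 1000 = 9.7 / 2 / 1000 = 0.00485 m
q''' = q' / (pi * r^2)
q''' = 235 / (pi * 0.00485^2)
q''' = 3.1801e+06 W/m^3

3.1801e+06


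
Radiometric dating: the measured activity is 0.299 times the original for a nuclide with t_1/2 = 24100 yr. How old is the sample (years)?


lambda = ln(2) / t_half = ln(2) / 24100 = 2.876129e-05 /yr
t = -ln(A/A0) / lambda
t = -ln(0.299) / 2.876129e-05
t = 41977 yr

41977


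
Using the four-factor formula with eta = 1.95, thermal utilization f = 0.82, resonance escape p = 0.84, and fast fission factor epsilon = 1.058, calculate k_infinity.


k_inf = eta * f * p * epsilon
k_inf = 1.95 * 0.82 * 0.84 * 1.058
k_inf = 1.4211

1.4211


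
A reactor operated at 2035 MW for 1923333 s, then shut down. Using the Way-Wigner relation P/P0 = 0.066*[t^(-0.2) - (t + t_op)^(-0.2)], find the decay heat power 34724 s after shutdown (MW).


P/P0 = 0.066 * [t^(-0.2) - (t + t_op)^(-0.2)]
P/P0 = 0.066 * [34724^(-0.2) - (34724 + 1923333)^(-0.2)]
P/P0 = 0.066 * [0.1235589 - 0.05516136] = 0.004514238
P = 2035 * 0.004514238 = 9.1865 MW

9.1865


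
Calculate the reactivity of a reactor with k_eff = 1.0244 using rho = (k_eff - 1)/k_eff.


rho = (k_eff - 1) / k_eff
rho = (1.0244 - 1) / 1.0244
rho = 0.023819

0.023819


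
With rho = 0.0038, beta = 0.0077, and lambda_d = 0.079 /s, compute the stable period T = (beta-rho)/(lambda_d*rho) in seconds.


T = (beta - rho) / (lambda_d * rho)
T = (0.0077 - 0.0038) / (0.079 * 0.0038)
T = 12.991 s

12.991


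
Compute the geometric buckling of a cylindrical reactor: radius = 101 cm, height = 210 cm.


B^2 = (2.405/R)^2 + (pi/H)^2
B^2 = (2.405/101)^2 + (pi/210)^2
B^2 = 7.9081e-04 /cm^2

7.9081e-04


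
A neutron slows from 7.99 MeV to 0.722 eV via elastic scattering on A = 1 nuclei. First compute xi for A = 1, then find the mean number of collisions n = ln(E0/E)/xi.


xi = 1 + (A-1)^2/(2A)*ln((A-1)/(A+1)) = 1 (for A = 1)
n = ln(E0/E) / xi
n = ln(7.99e6 / 0.722) / 1
n = ln(1.106648e+07) / 1 = 16.219

16.219


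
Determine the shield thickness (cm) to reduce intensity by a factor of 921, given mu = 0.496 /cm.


x = ln(factor) / mu
x = ln(921) / 0.496
x = 13.761 cm

13.761


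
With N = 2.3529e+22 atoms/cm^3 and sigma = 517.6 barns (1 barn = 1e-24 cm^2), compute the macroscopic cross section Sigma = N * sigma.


Sigma = N * sigma_barns * 1e-24
Sigma = 2.3529e+22 * 517.6 * 1e-24
Sigma = 12.179 /cm

12.179


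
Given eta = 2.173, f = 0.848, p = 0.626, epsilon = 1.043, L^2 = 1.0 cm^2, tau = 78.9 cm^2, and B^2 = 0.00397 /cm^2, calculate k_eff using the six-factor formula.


k_inf = eta*f*p*eps = 2.173*0.848*0.626*1.043 = 1.203135
P_TNL = 1/(1 + L^2*B^2) = 1/(1 + 1.0*0.00397) = 0.9960457
P_FNL = exp(-B^2*tau) = exp(-0.00397*78.9) = 0.7310796
k_eff = k_inf * P_TNL * P_FNL = 1.203135 * 0.9960457 * 0.7310796
k_eff = 0.87611

0.87611


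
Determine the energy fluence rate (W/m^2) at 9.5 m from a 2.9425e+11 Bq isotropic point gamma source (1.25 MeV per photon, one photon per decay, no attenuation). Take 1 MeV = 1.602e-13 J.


psi = A * E * 1.602e-13 / (4*pi*r^2)
psi = 2.9425e+11 * 1.25 * 1.602e-13 / (4*pi*9.5^2)
psi = 5.1956e-05 W/m^2

5.1956e-05


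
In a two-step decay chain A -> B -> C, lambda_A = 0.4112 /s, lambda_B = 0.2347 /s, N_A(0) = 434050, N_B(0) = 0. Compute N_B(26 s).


N_B(t) = lambda_A * N_A0 / (lambda_B - lambda_A) * [exp(-lambda_A*t) - exp(-lambda_B*t)]
exp(-0.4112*26) = 2.274421e-05; exp(-0.2347*26) = 0.002237939
N_B = 0.4112 * 434050 / (0.2347 - 0.4112) * (2.274421e-05 - 0.002237939)
N_B = 2240.1

2240.1


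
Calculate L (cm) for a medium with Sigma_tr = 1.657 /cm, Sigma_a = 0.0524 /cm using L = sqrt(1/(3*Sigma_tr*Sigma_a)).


D = 1 / (3 * Sigma_tr) = 1 / (3 * 1.657) = 0.2011668 cm
L = sqrt(D / Sigma_a)
L = sqrt(0.2011668 / 0.0524)
L = 1.9594 cm

1.9594


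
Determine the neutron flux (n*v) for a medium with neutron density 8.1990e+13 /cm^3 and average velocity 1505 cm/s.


phi = n * v
phi = 8.1990e+13 * 1505
phi = 1.2339e+17 /cm^2/s

1.2339e+17


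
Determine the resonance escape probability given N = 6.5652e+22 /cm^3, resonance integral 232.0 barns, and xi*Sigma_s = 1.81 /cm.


p = exp(-N * I * 1e-24 / (xi*Sigma_s))
p = exp(-6.5652e+22 * 232.0 * 1e-24 / 1.81)
p = 2.2151e-04

2.2151e-04


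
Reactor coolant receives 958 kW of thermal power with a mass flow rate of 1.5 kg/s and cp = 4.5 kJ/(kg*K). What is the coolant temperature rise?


dT = Q / (m_dot * cp)
dT = 958 / (1.5 * 4.5)
dT = 141.93 C

141.93


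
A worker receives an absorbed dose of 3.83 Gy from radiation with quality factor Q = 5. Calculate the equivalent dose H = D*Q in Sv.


H = D * Q
H = 3.83 * 5
H = 19.150 Sv

19.150


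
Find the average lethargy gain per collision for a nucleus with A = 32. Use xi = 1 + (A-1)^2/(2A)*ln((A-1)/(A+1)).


xi = 1 + (A-1)^2/(2A) * ln((A-1)/(A+1))
xi = 1 + (32-1)^2/(2*32) * ln((32-1)/(32 +1))
xi = 0.061218

0.061218


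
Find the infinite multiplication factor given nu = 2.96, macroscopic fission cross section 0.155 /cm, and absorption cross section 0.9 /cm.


k_inf = nu * Sigma_f / Sigma_a
k_inf = 2.96 * 0.155 / 0.9
k_inf = 0.50978

0.50978


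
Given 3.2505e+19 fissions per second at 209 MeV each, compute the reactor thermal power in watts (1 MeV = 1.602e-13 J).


P = fission_rate * E_MeV * 1.602e-13
P = 3.2505e+19 * 209 * 1.602e-13
P = 1.0883e+09 W

1.0883e+09


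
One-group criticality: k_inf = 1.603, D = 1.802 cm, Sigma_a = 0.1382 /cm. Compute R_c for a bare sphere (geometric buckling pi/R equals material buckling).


L^2 = D / Sigma_a = 1.802 / 0.1382 = 13.03907 cm^2
B_m^2 = (k_inf - 1) / L^2 = (1.603 - 1) / 13.03907 = 0.04624563 /cm^2
For a bare sphere: B_g = pi/R, so R_c = pi / sqrt(B_m^2)
R_c = pi / sqrt(0.04624563) = 14.609 cm

14.609


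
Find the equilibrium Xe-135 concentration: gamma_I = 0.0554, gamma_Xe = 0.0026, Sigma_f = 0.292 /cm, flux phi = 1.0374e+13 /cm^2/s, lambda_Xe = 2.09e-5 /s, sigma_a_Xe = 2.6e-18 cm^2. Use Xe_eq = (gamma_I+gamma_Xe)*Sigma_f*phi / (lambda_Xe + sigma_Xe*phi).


Xe_eq = (gamma_I + gamma_Xe) * Sigma_f * phi / (lambda_Xe + sigma_Xe * phi)
Numerator = (0.0554 + 0.0026) * 0.292 * 1.0374e+13 = 1.756941e+11
Denominator = 2.09e-5 + 2.6e-18 * 1.0374e+13 = 4.787240e-05
Xe_eq = 1.756941e+11 / 4.787240e-05 = 3.6700e+15 /cm^3

3.6700e+15


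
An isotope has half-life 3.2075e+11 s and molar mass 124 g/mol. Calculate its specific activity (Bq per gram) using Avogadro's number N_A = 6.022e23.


lambda = ln(2) / t_half = ln(2) / 3.2075e+11 = 2.161020e-12 /s
SA = lambda * N_A / M
SA = 2.161020e-12 * 6.022e23 / 124
SA = 1.0495e+10 Bq/g

1.0495e+10


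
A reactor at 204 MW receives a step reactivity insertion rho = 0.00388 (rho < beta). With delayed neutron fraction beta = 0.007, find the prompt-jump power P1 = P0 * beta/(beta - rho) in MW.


P1/P0 = beta / (beta - rho)
P1/P0 = 0.007 / (0.007 - 0.00388) = 2.243590
P1 = 204 * 2.243590 = 457.69 MW

457.69


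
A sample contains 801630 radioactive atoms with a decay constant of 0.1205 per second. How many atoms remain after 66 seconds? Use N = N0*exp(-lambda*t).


N = N0 * exp(-lambda * t)
N = 801630 * exp(-0.1205 * 66)
N = 281.86

281.86


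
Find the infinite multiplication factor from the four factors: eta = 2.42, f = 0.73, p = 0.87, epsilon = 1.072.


k_inf = eta * f * p * epsilon
k_inf = 2.42 * 0.73 * 0.87 * 1.072
k_inf = 1.6476

1.6476


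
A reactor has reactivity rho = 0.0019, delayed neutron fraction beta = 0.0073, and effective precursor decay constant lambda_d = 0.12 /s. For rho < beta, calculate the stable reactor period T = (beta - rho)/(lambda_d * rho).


T = (beta - rho) / (lambda_d * rho)
T = (0.0073 - 0.0019) / (0.12 * 0.0019)
T = 23.684 s

23.684


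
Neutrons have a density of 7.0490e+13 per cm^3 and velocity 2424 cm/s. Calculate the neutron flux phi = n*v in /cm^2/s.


phi = n * v
phi = 7.0490e+13 * 2424
phi = 1.7087e+17 /cm^2/s

1.7087e+17


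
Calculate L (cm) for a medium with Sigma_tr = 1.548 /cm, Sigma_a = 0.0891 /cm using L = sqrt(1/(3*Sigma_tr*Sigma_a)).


D = 1 / (3 * Sigma_tr) = 1 / (3 * 1.548) = 0.2153316 cm
L = sqrt(D / Sigma_a)
L = sqrt(0.2153316 / 0.0891)
L = 1.5546 cm

1.5546


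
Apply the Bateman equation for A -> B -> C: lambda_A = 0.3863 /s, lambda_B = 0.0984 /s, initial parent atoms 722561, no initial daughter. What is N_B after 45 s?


N_B(t) = lambda_A * N_A0 / (lambda_B - lambda_A) * [exp(-lambda_A*t) - exp(-lambda_B*t)]
exp(-0.3863*45) = 2.821252e-08; exp(-0.0984*45) = 0.01193834
N_B = 0.3863 * 722561 / (0.0984 - 0.3863) * (2.821252e-08 - 0.01193834)
N_B = 11574

11574


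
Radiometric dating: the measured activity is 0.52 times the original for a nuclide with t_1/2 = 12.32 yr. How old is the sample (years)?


lambda = ln(2) / t_half = ln(2) / 12.32 = 0.05626195 /yr
t = -ln(A/A0) / lambda
t = -ln(0.52) / 0.05626195
t = 11.623 yr

11.623


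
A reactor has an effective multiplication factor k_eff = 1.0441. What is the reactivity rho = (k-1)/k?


rho = (k_eff - 1) / k_eff
rho = (1.0441 - 1) / 1.0441
rho = 0.042237

0.042237


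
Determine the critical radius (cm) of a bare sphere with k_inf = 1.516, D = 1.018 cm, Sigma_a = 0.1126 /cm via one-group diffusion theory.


L^2 = D / Sigma_a = 1.018 / 0.1126 = 9.040853 cm^2
B_m^2 = (k_inf - 1) / L^2 = (1.516 - 1) / 9.040853 = 0.05707426 /cm^2
For a bare sphere: B_g = pi/R, so R_c = pi / sqrt(B_m^2)
R_c = pi / sqrt(0.05707426) = 13.150 cm

13.150


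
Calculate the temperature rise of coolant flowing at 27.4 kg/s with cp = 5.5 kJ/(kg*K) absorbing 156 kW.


dT = Q / (m_dot * cp)
dT = 156 / (27.4 * 5.5)
dT = 1.0352 C

1.0352


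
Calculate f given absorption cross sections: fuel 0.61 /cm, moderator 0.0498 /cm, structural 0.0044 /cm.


f = Sigma_a_fuel / (Sigma_a_fuel + Sigma_a_mod + Sigma_a_other)
f = 0.61 / (0.61 + 0.0498 + 0.0044)
f = 0.91840

0.91840


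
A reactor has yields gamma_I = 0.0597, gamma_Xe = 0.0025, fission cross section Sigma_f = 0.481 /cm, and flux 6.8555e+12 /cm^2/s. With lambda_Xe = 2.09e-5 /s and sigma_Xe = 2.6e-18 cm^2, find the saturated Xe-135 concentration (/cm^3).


Xe_eq = (gamma_I + gamma_Xe) * Sigma_f * phi / (lambda_Xe + sigma_Xe * phi)
Numerator = (0.0597 + 0.0025) * 0.481 * 6.8555e+12 = 2.051042e+11
Denominator = 2.09e-5 + 2.6e-18 * 6.8555e+12 = 3.872430e-05
Xe_eq = 2.051042e+11 / 3.872430e-05 = 5.2965e+15 /cm^3

5.2965e+15


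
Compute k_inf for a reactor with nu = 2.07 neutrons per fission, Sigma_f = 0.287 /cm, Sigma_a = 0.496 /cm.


k_inf = nu * Sigma_f / Sigma_a
k_inf = 2.07 * 0.287 / 0.496
k_inf = 1.1978

1.1978


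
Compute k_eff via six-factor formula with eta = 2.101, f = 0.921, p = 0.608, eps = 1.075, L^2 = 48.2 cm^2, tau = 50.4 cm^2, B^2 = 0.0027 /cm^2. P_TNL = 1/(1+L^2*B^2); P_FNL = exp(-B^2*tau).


k_inf = eta*f*p*eps = 2.101*0.921*0.608*1.075 = 1.264730
P_TNL = 1/(1 + L^2*B^2) = 1/(1 + 48.2*0.0027) = 0.8848461
P_FNL = exp(-B^2*tau) = exp(-0.0027*50.4) = 0.8727728
k_eff = k_inf * P_TNL * P_FNL = 1.264730 * 0.8848461 * 0.8727728
k_eff = 0.97671

0.97671


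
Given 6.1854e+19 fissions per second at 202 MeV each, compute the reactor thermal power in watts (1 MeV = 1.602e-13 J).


P = fission_rate * E_MeV * 1.602e-13
P = 6.1854e+19 * 202 * 1.602e-13
P = 2.0016e+09 W

2.0016e+09


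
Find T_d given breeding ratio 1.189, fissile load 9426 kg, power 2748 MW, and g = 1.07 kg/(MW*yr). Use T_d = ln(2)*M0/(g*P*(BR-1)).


Breeding gain G = BR - 1 = 1.189 - 1 = 0.189
Fissile production rate = g * P * G = 1.07 * 2748 * 0.189 = 555.72804 kg/yr
T_d = ln(2) * M0 / (g * P * G)
T_d = ln(2) * 9426 / 555.72804 = 11.757 yr

11.757


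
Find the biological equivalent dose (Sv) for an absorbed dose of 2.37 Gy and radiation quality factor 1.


H = D * Q
H = 2.37 * 1
H = 2.3700 Sv

2.3700


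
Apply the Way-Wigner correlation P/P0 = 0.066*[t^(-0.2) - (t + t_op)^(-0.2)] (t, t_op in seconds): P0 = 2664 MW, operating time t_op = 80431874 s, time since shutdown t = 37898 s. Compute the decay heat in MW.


P/P0 = 0.066 * [t^(-0.2) - (t + t_op)^(-0.2)]
P/P0 = 0.066 * [37898^(-0.2) - (37898 + 80431874)^(-0.2)]
P/P0 = 0.066 * [0.1214162 - 0.02623454] = 0.006281990
P = 2664 * 0.006281990 = 16.735 MW

16.735


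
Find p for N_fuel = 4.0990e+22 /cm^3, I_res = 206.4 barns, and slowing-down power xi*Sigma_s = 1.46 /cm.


p = exp(-N * I * 1e-24 / (xi*Sigma_s))
p = exp(-4.0990e+22 * 206.4 * 1e-24 / 1.46)
p = 0.0030435

0.0030435


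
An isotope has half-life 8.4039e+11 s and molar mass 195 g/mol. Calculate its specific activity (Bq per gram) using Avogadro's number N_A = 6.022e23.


lambda = ln(2) / t_half = ln(2) / 8.4039e+11 = 8.247923e-13 /s
SA = lambda * N_A / M
SA = 8.247923e-13 * 6.022e23 / 195
SA = 2.5471e+09 Bq/g

2.5471e+09


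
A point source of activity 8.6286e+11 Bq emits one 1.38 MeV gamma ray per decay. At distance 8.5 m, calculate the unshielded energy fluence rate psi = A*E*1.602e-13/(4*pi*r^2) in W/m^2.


psi = A * E * 1.602e-13 / (4*pi*r^2)
psi = 8.6286e+11 * 1.38 * 1.602e-13 / (4*pi*8.5^2)
psi = 2.1010e-04 W/m^2

2.1010e-04


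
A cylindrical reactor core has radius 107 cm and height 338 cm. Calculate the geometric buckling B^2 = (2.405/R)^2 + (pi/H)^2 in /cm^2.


B^2 = (2.405/R)^2 + (pi/H)^2
B^2 = (2.405/107)^2 + (pi/338)^2
B^2 = 5.9159e-04 /cm^2

5.9159e-04


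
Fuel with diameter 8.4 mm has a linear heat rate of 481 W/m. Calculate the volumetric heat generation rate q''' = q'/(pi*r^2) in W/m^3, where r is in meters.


r = D / 2 / 1000 = 8.4 / 2 / 1000 = 0.0042 m
q''' = q' / (pi * r^2)
q''' = 481 / (pi * 0.0042^2)
q''' = 8.6795e+06 W/m^3

8.6795e+06


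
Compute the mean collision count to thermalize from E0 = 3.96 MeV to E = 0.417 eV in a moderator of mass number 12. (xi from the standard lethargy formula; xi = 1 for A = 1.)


xi = 1 + (A-1)^2/(2A)*ln((A-1)/(A+1)) = 0.1577690 (for A = 12)
n = ln(E0/E) / xi
n = ln(3.96e6 / 0.417) / 0.1577690
n = ln(9.496403e+06) / 0.1577690 = 101.84

101.84


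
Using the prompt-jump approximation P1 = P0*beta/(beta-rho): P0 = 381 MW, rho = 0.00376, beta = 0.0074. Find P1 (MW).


P1/P0 = beta / (beta - rho)
P1/P0 = 0.0074 / (0.0074 - 0.00376) = 2.032967
P1 = 381 * 2.032967 = 774.56 MW

774.56


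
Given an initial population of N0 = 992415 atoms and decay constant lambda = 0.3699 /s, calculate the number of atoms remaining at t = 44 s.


N = N0 * exp(-lambda * t)
N = 992415 * exp(-0.3699 * 44)
N = 0.084779

0.084779


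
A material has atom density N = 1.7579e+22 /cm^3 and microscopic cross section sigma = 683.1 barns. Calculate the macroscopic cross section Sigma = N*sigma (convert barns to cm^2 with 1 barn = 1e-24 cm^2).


Sigma = N * sigma_barns * 1e-24
Sigma = 1.7579e+22 * 683.1 * 1e-24
Sigma = 12.008 /cm

12.008


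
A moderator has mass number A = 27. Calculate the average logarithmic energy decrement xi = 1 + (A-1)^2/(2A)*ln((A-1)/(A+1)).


xi = 1 + (A-1)^2/(2A) * ln((A-1)/(A+1))
xi = 1 + (27-1)^2/(2*27) * ln((27-1)/(27 +1))
xi = 0.072278

0.072278


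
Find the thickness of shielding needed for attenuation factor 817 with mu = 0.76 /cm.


x = ln(factor) / mu
x = ln(817) / 0.76
x = 8.8232 cm

8.8232


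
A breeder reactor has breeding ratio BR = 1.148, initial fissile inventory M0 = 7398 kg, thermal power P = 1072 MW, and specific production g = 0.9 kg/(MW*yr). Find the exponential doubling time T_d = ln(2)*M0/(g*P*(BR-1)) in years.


Breeding gain G = BR - 1 = 1.148 - 1 = 0.148
Fissile production rate = g * P * G = 0.9 * 1072 * 0.148 = 142.7904 kg/yr
T_d = ln(2) * M0 / (g * P * G)
T_d = ln(2) * 7398 / 142.7904 = 35.912 yr

35.912


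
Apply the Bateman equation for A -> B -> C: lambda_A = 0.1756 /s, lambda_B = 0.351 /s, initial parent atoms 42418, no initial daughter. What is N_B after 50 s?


N_B(t) = lambda_A * N_A0 / (lambda_B - lambda_A) * [exp(-lambda_A*t) - exp(-lambda_B*t)]
exp(-0.1756*50) = 1.537781e-04; exp(-0.351*50) = 2.388536e-08
N_B = 0.1756 * 42418 / (0.351 - 0.1756) * (1.537781e-04 - 2.388536e-08)
N_B = 6.5294

6.5294


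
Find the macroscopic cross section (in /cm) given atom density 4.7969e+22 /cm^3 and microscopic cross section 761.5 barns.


Sigma = N * sigma_barns * 1e-24
Sigma = 4.7969e+22 * 761.5 * 1e-24
Sigma = 36.528 /cm

36.528


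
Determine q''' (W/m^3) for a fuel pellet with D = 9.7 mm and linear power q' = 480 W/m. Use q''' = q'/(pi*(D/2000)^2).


r = D / 2 / 1000 = 9.7 / 2 / 1000 = 0.00485 m
q''' = q' / (pi * r^2)
q''' = 480 / (pi * 0.00485^2)
q''' = 6.4954e+06 W/m^3

6.4954e+06


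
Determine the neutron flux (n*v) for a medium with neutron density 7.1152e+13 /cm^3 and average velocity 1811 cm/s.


phi = n * v
phi = 7.1152e+13 * 1811
phi = 1.2886e+17 /cm^2/s

1.2886e+17


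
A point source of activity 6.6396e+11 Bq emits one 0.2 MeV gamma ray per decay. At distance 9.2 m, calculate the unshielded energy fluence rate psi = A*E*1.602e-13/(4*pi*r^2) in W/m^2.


psi = A * E * 1.602e-13 / (4*pi*r^2)
psi = 6.6396e+11 * 0.2 * 1.602e-13 / (4*pi*9.2^2)
psi = 2.0001e-05 W/m^2

2.0001e-05


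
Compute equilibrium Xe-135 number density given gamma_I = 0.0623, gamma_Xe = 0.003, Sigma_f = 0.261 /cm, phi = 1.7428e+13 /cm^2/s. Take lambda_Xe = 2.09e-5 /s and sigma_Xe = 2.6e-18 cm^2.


Xe_eq = (gamma_I + gamma_Xe) * Sigma_f * phi / (lambda_Xe + sigma_Xe * phi)
Numerator = (0.0623 + 0.003) * 0.261 * 1.7428e+13 = 2.970306e+11
Denominator = 2.09e-5 + 2.6e-18 * 1.7428e+13 = 6.621280e-05
Xe_eq = 2.970306e+11 / 6.621280e-05 = 4.4860e+15 /cm^3

4.4860e+15


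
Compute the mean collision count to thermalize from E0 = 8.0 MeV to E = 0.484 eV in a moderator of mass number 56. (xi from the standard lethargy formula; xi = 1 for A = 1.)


xi = 1 + (A-1)^2/(2A)*ln((A-1)/(A+1)) = 0.03529286 (for A = 56)
n = ln(E0/E) / xi
n = ln(8.0e6 / 0.484) / 0.03529286
n = ln(1.652893e+07) / 0.03529286 = 470.93

470.93


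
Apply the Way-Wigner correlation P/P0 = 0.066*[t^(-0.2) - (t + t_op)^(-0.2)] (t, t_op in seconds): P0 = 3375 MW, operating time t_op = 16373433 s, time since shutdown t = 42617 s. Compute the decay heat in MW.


P/P0 = 0.066 * [t^(-0.2) - (t + t_op)^(-0.2)]
P/P0 = 0.066 * [42617^(-0.2) - (42617 + 16373433)^(-0.2)]
P/P0 = 0.066 * [0.1185997 - 0.03605340] = 0.005448056
P = 3375 * 0.005448056 = 18.387 MW

18.387


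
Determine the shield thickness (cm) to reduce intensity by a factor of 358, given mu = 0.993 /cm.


x = ln(factor) / mu
x = ln(358) / 0.993
x = 5.9220 cm

5.9220


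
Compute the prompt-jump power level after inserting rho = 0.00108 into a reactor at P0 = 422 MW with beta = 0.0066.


P1/P0 = beta / (beta - rho)
P1/P0 = 0.0066 / (0.0066 - 0.00108) = 1.195652
P1 = 422 * 1.195652 = 504.57 MW

504.57


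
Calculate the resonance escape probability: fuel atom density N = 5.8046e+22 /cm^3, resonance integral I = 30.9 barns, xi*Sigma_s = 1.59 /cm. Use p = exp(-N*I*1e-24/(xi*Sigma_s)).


p = exp(-N * I * 1e-24 / (xi*Sigma_s))
p = exp(-5.8046e+22 * 30.9 * 1e-24 / 1.59)
p = 0.32366

0.32366


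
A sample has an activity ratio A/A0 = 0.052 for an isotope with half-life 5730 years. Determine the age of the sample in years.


lambda = ln(2) / t_half = ln(2) / 5730 = 1.209681e-04 /yr
t = -ln(A/A0) / lambda
t = -ln(0.052) / 1.209681e-04
t = 24440 yr

24440


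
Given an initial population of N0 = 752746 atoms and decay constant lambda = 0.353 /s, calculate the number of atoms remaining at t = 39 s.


N = N0 * exp(-lambda * t)
N = 752746 * exp(-0.353 * 39)
N = 0.79016

0.79016


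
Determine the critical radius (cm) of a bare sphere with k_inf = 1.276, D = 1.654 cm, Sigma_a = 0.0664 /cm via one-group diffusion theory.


L^2 = D / Sigma_a = 1.654 / 0.0664 = 24.90964 cm^2
B_m^2 = (k_inf - 1) / L^2 = (1.276 - 1) / 24.90964 = 0.01108005 /cm^2
For a bare sphere: B_g = pi/R, so R_c = pi / sqrt(B_m^2)
R_c = pi / sqrt(0.01108005) = 29.846 cm

29.846


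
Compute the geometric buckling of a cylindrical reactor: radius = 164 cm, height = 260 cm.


B^2 = (2.405/R)^2 + (pi/H)^2
B^2 = (2.405/164)^2 + (pi/260)^2
B^2 = 3.6105e-04 /cm^2

3.6105e-04


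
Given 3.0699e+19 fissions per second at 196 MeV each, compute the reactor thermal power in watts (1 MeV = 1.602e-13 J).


P = fission_rate * E_MeV * 1.602e-13
P = 3.0699e+19 * 196 * 1.602e-13
P = 9.6392e+08 W

9.6392e+08


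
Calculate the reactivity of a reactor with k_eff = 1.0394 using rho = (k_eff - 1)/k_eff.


rho = (k_eff - 1) / k_eff
rho = (1.0394 - 1) / 1.0394
rho = 0.037906

0.037906


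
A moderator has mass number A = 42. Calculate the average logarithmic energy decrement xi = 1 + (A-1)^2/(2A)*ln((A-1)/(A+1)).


xi = 1 + (A-1)^2/(2A) * ln((A-1)/(A+1))
xi = 1 + (42-1)^2/(2*42) * ln((42-1)/(42 +1))
xi = 0.046872

0.046872


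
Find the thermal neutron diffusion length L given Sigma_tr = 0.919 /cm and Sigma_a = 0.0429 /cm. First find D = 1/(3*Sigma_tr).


D = 1 / (3 * Sigma_tr) = 1 / (3 * 0.919) = 0.3627131 cm
L = sqrt(D / Sigma_a)
L = sqrt(0.3627131 / 0.0429)
L = 2.9077 cm

2.9077


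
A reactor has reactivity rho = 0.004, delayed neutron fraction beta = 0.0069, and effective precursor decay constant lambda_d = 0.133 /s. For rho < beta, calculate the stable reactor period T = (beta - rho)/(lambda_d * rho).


T = (beta - rho) / (lambda_d * rho)
T = (0.0069 - 0.004) / (0.133 * 0.004)
T = 5.4511 s

5.4511


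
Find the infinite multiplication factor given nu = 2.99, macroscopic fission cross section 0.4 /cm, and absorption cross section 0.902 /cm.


k_inf = nu * Sigma_f / Sigma_a
k_inf = 2.99 * 0.4 / 0.902
k_inf = 1.3259

1.3259


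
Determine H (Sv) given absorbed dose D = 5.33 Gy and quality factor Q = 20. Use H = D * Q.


H = D * Q
H = 5.33 * 20
H = 106.60 Sv

106.60


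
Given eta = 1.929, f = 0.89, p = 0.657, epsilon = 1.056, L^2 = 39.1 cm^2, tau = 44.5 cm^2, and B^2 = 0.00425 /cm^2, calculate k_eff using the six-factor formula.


k_inf = eta*f*p*eps = 1.929*0.89*0.657*1.056 = 1.191109
P_TNL = 1/(1 + L^2*B^2) = 1/(1 + 39.1*0.00425) = 0.8575042
P_FNL = exp(-B^2*tau) = exp(-0.00425*44.5) = 0.8276830
k_eff = k_inf * P_TNL * P_FNL = 1.191109 * 0.8575042 * 0.8276830
k_eff = 0.84538

0.84538


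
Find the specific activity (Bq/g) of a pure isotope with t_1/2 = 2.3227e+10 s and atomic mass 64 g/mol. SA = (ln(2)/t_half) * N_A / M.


lambda = ln(2) / t_half = ln(2) / 2.3227e+10 = 2.984230e-11 /s
SA = lambda * N_A / M
SA = 2.984230e-11 * 6.022e23 / 64
SA = 2.8080e+11 Bq/g

2.8080e+11


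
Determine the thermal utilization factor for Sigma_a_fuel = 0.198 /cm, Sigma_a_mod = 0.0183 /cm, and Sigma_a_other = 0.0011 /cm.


f = Sigma_a_fuel / (Sigma_a_fuel + Sigma_a_mod + Sigma_a_other)
f = 0.198 / (0.198 + 0.0183 + 0.0011)
f = 0.91076

0.91076


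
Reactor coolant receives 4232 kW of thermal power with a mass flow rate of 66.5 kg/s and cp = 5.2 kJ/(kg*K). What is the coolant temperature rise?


dT = Q / (m_dot * cp)
dT = 4232 / (66.5 * 5.2)
dT = 12.238 C

12.238


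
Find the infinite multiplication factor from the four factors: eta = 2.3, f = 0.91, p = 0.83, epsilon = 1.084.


k_inf = eta * f * p * epsilon
k_inf = 2.3 * 0.91 * 0.83 * 1.084
k_inf = 1.8831

1.8831


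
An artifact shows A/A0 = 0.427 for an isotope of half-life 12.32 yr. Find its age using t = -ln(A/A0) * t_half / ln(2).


lambda = ln(2) / t_half = ln(2) / 12.32 = 0.05626195 /yr
t = -ln(A/A0) / lambda
t = -ln(0.427) / 0.05626195
t = 15.125 yr

15.125


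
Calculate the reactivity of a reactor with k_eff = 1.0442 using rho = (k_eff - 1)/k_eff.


rho = (k_eff - 1) / k_eff
rho = (1.0442 - 1) / 1.0442
rho = 0.042329

0.042329


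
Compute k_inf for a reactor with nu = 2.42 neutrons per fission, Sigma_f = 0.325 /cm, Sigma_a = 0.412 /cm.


k_inf = nu * Sigma_f / Sigma_a
k_inf = 2.42 * 0.325 / 0.412
k_inf = 1.9090

1.9090


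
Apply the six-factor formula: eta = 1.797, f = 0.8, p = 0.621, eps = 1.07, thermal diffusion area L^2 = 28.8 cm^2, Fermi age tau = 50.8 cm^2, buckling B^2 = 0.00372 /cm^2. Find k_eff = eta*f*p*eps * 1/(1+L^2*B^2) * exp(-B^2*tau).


k_inf = eta*f*p*eps = 1.797*0.8*0.621*1.07 = 0.9552421
P_TNL = 1/(1 + L^2*B^2) = 1/(1 + 28.8*0.00372) = 0.9032314
P_FNL = exp(-B^2*tau) = exp(-0.00372*50.8) = 0.8278064
k_eff = k_inf * P_TNL * P_FNL = 0.9552421 * 0.9032314 * 0.8278064
k_eff = 0.71424

0.71424


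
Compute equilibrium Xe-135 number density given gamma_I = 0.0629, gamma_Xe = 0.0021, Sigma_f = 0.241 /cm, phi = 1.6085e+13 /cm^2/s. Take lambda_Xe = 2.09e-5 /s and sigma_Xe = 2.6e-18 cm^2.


Xe_eq = (gamma_I + gamma_Xe) * Sigma_f * phi / (lambda_Xe + sigma_Xe * phi)
Numerator = (0.0629 + 0.0021) * 0.241 * 1.6085e+13 = 2.519715e+11
Denominator = 2.09e-5 + 2.6e-18 * 1.6085e+13 = 6.272100e-05
Xe_eq = 2.519715e+11 / 6.272100e-05 = 4.0173e+15 /cm^3

4.0173e+15


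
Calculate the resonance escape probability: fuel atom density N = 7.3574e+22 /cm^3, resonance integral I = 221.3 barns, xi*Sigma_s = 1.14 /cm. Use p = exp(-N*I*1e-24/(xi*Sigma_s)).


p = exp(-N * I * 1e-24 / (xi*Sigma_s))
p = exp(-7.3574e+22 * 221.3 * 1e-24 / 1.14)
p = 6.2695e-07

6.2695e-07


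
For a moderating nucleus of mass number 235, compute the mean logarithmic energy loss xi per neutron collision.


xi = 1 + (A-1)^2/(2A) * ln((A-1)/(A+1))
xi = 1 + (235-1)^2/(2*235) * ln((235-1)/(235 +1))
xi = 0.0084865

0.0084865


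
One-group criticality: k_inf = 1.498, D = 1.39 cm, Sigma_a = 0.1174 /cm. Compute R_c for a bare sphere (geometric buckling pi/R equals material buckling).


L^2 = D / Sigma_a = 1.39 / 0.1174 = 11.83986 cm^2
B_m^2 = (k_inf - 1) / L^2 = (1.498 - 1) / 11.83986 = 0.04206131 /cm^2
For a bare sphere: B_g = pi/R, so R_c = pi / sqrt(B_m^2)
R_c = pi / sqrt(0.04206131) = 15.318 cm

15.318


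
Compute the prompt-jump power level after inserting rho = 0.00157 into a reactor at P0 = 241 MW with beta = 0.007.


P1/P0 = beta / (beta - rho)
P1/P0 = 0.007 / (0.007 - 0.00157) = 1.289134
P1 = 241 * 1.289134 = 310.68 MW

310.68


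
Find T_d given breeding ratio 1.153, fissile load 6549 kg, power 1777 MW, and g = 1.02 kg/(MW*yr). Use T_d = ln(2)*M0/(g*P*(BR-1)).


Breeding gain G = BR - 1 = 1.153 - 1 = 0.153
Fissile production rate = g * P * G = 1.02 * 1777 * 0.153 = 277.31862 kg/yr
T_d = ln(2) * M0 / (g * P * G)
T_d = ln(2) * 6549 / 277.31862 = 16.369 yr

16.369


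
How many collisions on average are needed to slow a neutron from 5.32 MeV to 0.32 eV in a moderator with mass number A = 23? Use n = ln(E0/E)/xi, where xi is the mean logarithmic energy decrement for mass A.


xi = 1 + (A-1)^2/(2A)*ln((A-1)/(A+1)) = 0.08448899 (for A = 23)
n = ln(E0/E) / xi
n = ln(5.32e6 / 0.32) / 0.08448899
n = ln(1.662500e+07) / 0.08448899 = 196.79

196.79


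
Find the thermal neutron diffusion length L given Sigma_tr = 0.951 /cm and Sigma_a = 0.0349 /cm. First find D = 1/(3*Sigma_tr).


D = 1 / (3 * Sigma_tr) = 1 / (3 * 0.951) = 0.3505082 cm
L = sqrt(D / Sigma_a)
L = sqrt(0.3505082 / 0.0349)
L = 3.1691 cm

3.1691


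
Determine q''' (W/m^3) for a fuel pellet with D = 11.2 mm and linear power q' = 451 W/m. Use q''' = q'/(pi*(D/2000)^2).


r = D / 2 / 1000 = 11.2 / 2 / 1000 = 0.0056 m
q''' = q' / (pi * r^2)
q''' = 451 / (pi * 0.0056^2)
q''' = 4.5777e+06 W/m^3

4.5777e+06


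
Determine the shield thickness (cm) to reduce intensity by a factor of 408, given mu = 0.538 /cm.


x = ln(factor) / mu
x = ln(408) / 0.538
x = 11.173 cm

11.173


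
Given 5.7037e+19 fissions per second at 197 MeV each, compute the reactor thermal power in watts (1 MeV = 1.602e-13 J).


P = fission_rate * E_MeV * 1.602e-13
P = 5.7037e+19 * 197 * 1.602e-13
P = 1.8001e+09 W

1.8001e+09


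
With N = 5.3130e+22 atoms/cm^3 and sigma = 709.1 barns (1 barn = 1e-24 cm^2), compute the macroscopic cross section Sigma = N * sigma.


Sigma = N * sigma_barns * 1e-24
Sigma = 5.3130e+22 * 709.1 * 1e-24
Sigma = 37.674 /cm

37.674


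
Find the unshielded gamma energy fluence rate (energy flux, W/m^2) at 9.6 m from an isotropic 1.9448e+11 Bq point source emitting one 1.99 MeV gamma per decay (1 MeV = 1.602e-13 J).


psi = A * E * 1.602e-13 / (4*pi*r^2)
psi = 1.9448e+11 * 1.99 * 1.602e-13 / (4*pi*9.6^2)
psi = 5.3535e-05 W/m^2

5.3535e-05


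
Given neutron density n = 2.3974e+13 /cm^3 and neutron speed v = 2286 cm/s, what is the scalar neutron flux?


phi = n * v
phi = 2.3974e+13 * 2286
phi = 5.4805e+16 /cm^2/s

5.4805e+16
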